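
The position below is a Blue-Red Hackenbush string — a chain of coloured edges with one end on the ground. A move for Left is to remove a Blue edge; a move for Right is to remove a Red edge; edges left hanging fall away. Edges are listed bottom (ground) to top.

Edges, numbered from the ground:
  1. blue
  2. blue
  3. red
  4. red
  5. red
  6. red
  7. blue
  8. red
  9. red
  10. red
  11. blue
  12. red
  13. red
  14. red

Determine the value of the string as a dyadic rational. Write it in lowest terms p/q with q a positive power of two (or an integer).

edge 1 of 14 (blue): { 0 | ∅ } → 1
edge 2 of 14 (blue): { 0; 1 | ∅ } → 2
edge 3 of 14 (red): { 0; 1 | 2 } → 3/2
edge 4 of 14 (red): { 0; 1 | 3/2; 2 } → 5/4
edge 5 of 14 (red): { 0; 1 | 5/4; 3/2; 2 } → 9/8
edge 6 of 14 (red): { 0; 1 | 9/8; 5/4; 3/2; 2 } → 17/16
edge 7 of 14 (blue): { 0; 1; 17/16 | 9/8; 5/4; 3/2; 2 } → 35/32
edge 8 of 14 (red): { 0; 1; 17/16 | 35/32; 9/8; 5/4; 3/2; 2 } → 69/64
edge 9 of 14 (red): { 0; 1; 17/16 | 69/64; 35/32; 9/8; 5/4; 3/2; 2 } → 137/128
edge 10 of 14 (red): { 0; 1; 17/16 | 137/128; 69/64; 35/32; 9/8; 5/4; 3/2; 2 } → 273/256
edge 11 of 14 (blue): { 0; 1; 17/16; 273/256 | 137/128; 69/64; 35/32; 9/8; 5/4; 3/2; 2 } → 547/512
edge 12 of 14 (red): { 0; 1; 17/16; 273/256 | 547/512; 137/128; 69/64; 35/32; 9/8; 5/4; 3/2; 2 } → 1093/1024
edge 13 of 14 (red): { 0; 1; 17/16; 273/256 | 1093/1024; 547/512; 137/128; 69/64; 35/32; 9/8; 5/4; 3/2; 2 } → 2185/2048
edge 14 of 14 (red): { 0; 1; 17/16; 273/256 | 2185/2048; 1093/1024; 547/512; 137/128; 69/64; 35/32; 9/8; 5/4; 3/2; 2 } → 4369/4096

4369/4096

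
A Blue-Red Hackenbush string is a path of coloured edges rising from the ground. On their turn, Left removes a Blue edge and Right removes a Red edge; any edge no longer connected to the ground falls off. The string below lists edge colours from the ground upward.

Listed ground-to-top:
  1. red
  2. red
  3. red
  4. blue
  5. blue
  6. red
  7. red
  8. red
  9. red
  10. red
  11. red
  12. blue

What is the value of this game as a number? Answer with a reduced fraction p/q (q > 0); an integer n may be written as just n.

g_1 [r]  L=[∅]  R=[0]  ⇒ -1
g_2 [rr]  L=[∅]  R=[-1,0]  ⇒ -2
g_3 [rrr]  L=[∅]  R=[-2,-1,0]  ⇒ -3
g_4 [rrrb]  L=[-3]  R=[-2,-1,0]  ⇒ -5/2
g_5 [rrrbb]  L=[-3,-5/2]  R=[-2,-1,0]  ⇒ -9/4
g_6 [rrrbbr]  L=[-3,-5/2]  R=[-9/4,-2,-1,0]  ⇒ -19/8
g_7 [rrrbbrr]  L=[-3,-5/2]  R=[-19/8,-9/4,-2,-1,0]  ⇒ -39/16
g_8 [rrrbbrrr]  L=[-3,-5/2]  R=[-39/16,-19/8,-9/4,-2,-1,0]  ⇒ -79/32
g_9 [rrrbbrrrr]  L=[-3,-5/2]  R=[-79/32,-39/16,-19/8,-9/4,-2,-1,0]  ⇒ -159/64
g_10 [rrrbbrrrrr]  L=[-3,-5/2]  R=[-159/64,-79/32,-39/16,-19/8,-9/4,-2,-1,0]  ⇒ -319/128
g_11 [rrrbbrrrrrr]  L=[-3,-5/2]  R=[-319/128,-159/64,-79/32,-39/16,-19/8,-9/4,-2,-1,0]  ⇒ -639/256
g_12 [rrrbbrrrrrrb]  L=[-3,-5/2,-639/256]  R=[-319/128,-159/64,-79/32,-39/16,-19/8,-9/4,-2,-1,0]  ⇒ -1277/512

-1277/512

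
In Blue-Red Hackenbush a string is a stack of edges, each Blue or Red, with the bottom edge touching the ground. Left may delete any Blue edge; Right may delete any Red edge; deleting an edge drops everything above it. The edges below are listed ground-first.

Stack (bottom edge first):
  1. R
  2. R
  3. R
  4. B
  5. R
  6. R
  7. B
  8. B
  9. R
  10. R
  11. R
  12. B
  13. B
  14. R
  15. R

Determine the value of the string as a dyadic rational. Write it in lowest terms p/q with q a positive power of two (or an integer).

edge 1 of 15 (R): {  | 0 } gives -1
edge 2 of 15 (R): {  | -1, 0 } gives -2
edge 3 of 15 (R): {  | -2, -1, 0 } gives -3
edge 4 of 15 (B): { -3 | -2, -1, 0 } gives -5/2
edge 5 of 15 (R): { -3 | -5/2, -2, -1, 0 } gives -11/4
edge 6 of 15 (R): { -3 | -11/4, -5/2, -2, -1, 0 } gives -23/8
edge 7 of 15 (B): { -3, -23/8 | -11/4, -5/2, -2, -1, 0 } gives -45/16
edge 8 of 15 (B): { -3, -23/8, -45/16 | -11/4, -5/2, -2, -1, 0 } gives -89/32
edge 9 of 15 (R): { -3, -23/8, -45/16 | -89/32, -11/4, -5/2, -2, -1, 0 } gives -179/64
edge 10 of 15 (R): { -3, -23/8, -45/16 | -179/64, -89/32, -11/4, -5/2, -2, -1, 0 } gives -359/128
edge 11 of 15 (R): { -3, -23/8, -45/16 | -359/128, -179/64, -89/32, -11/4, -5/2, -2, -1, 0 } gives -719/256
edge 12 of 15 (B): { -3, -23/8, -45/16, -719/256 | -359/128, -179/64, -89/32, -11/4, -5/2, -2, -1, 0 } gives -1437/512
edge 13 of 15 (B): { -3, -23/8, -45/16, -719/256, -1437/512 | -359/128, -179/64, -89/32, -11/4, -5/2, -2, -1, 0 } gives -2873/1024
edge 14 of 15 (R): { -3, -23/8, -45/16, -719/256, -1437/512 | -2873/1024, -359/128, -179/64, -89/32, -11/4, -5/2, -2, -1, 0 } gives -5747/2048
edge 15 of 15 (R): { -3, -23/8, -45/16, -719/256, -1437/512 | -5747/2048, -2873/1024, -359/128, -179/64, -89/32, -11/4, -5/2, -2, -1, 0 } gives -11495/4096

-11495/4096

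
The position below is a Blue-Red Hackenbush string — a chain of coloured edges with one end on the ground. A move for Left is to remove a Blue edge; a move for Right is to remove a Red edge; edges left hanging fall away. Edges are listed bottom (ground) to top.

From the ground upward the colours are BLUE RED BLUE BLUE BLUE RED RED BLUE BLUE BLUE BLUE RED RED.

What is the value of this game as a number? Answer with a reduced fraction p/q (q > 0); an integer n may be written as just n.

Recurse on prefixes of the 13-edge string BLUE RED BLUE BLUE BLUE RED RED BLUE BLUE BLUE BLUE RED RED:
step 1: add BLUE to get B; options L={ 0 } R={  } ⇒ 1
step 2: add RED to get BR; options L={ 0 } R={ 1 } ⇒ 1/2
step 3: add BLUE to get BRB; options L={ 0,1/2 } R={ 1 } ⇒ 3/4
step 4: add BLUE to get BRBB; options L={ 0,1/2,3/4 } R={ 1 } ⇒ 7/8
step 5: add BLUE to get BRBBB; options L={ 0,1/2,3/4,7/8 } R={ 1 } ⇒ 15/16
step 6: add RED to get BRBBBR; options L={ 0,1/2,3/4,7/8 } R={ 15/16,1 } ⇒ 29/32
step 7: add RED to get BRBBBRR; options L={ 0,1/2,3/4,7/8 } R={ 29/32,15/16,1 } ⇒ 57/64
step 8: add BLUE to get BRBBBRRB; options L={ 0,1/2,3/4,7/8,57/64 } R={ 29/32,15/16,1 } ⇒ 115/128
step 9: add BLUE to get BRBBBRRBB; options L={ 0,1/2,3/4,7/8,57/64,115/128 } R={ 29/32,15/16,1 } ⇒ 231/256
step 10: add BLUE to get BRBBBRRBBB; options L={ 0,1/2,3/4,7/8,57/64,115/128,231/256 } R={ 29/32,15/16,1 } ⇒ 463/512
step 11: add BLUE to get BRBBBRRBBBB; options L={ 0,1/2,3/4,7/8,57/64,115/128,231/256,463/512 } R={ 29/32,15/16,1 } ⇒ 927/1024
step 12: add RED to get BRBBBRRBBBBR; options L={ 0,1/2,3/4,7/8,57/64,115/128,231/256,463/512 } R={ 927/1024,29/32,15/16,1 } ⇒ 1853/2048
step 13: add RED to get BRBBBRRBBBBRR; options L={ 0,1/2,3/4,7/8,57/64,115/128,231/256,463/512 } R={ 1853/2048,927/1024,29/32,15/16,1 } ⇒ 3705/4096

3705/4096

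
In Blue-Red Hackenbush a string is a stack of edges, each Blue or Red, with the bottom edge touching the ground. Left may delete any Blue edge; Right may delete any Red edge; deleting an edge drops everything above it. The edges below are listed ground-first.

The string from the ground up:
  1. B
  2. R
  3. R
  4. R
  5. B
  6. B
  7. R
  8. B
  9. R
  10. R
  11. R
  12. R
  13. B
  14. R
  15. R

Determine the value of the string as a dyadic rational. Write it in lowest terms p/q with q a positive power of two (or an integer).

Build G(s[:k]) for k = 1..15, string s = B R R R B B R B R R R R B R R.
B: Left { 0 }, Right { none } -> simplest 1
BR: Left { 0 }, Right { 1 } -> simplest 1/2
BRR: Left { 0 }, Right { 1/2; 1 } -> simplest 1/4
BRRR: Left { 0 }, Right { 1/4; 1/2; 1 } -> simplest 1/8
BRRRB: Left { 0; 1/8 }, Right { 1/4; 1/2; 1 } -> simplest 3/16
BRRRBB: Left { 0; 1/8; 3/16 }, Right { 1/4; 1/2; 1 } -> simplest 7/32
BRRRBBR: Left { 0; 1/8; 3/16 }, Right { 7/32; 1/4; 1/2; 1 } -> simplest 13/64
BRRRBBRB: Left { 0; 1/8; 3/16; 13/64 }, Right { 7/32; 1/4; 1/2; 1 } -> simplest 27/128
BRRRBBRBR: Left { 0; 1/8; 3/16; 13/64 }, Right { 27/128; 7/32; 1/4; 1/2; 1 } -> simplest 53/256
BRRRBBRBRR: Left { 0; 1/8; 3/16; 13/64 }, Right { 53/256; 27/128; 7/32; 1/4; 1/2; 1 } -> simplest 105/512
BRRRBBRBRRR: Left { 0; 1/8; 3/16; 13/64 }, Right { 105/512; 53/256; 27/128; 7/32; 1/4; 1/2; 1 } -> simplest 209/1024
BRRRBBRBRRRR: Left { 0; 1/8; 3/16; 13/64 }, Right { 209/1024; 105/512; 53/256; 27/128; 7/32; 1/4; 1/2; 1 } -> simplest 417/2048
BRRRBBRBRRRRB: Left { 0; 1/8; 3/16; 13/64; 417/2048 }, Right { 209/1024; 105/512; 53/256; 27/128; 7/32; 1/4; 1/2; 1 } -> simplest 835/4096
BRRRBBRBRRRRBR: Left { 0; 1/8; 3/16; 13/64; 417/2048 }, Right { 835/4096; 209/1024; 105/512; 53/256; 27/128; 7/32; 1/4; 1/2; 1 } -> simplest 1669/8192
BRRRBBRBRRRRBRR: Left { 0; 1/8; 3/16; 13/64; 417/2048 }, Right { 1669/8192; 835/4096; 209/1024; 105/512; 53/256; 27/128; 7/32; 1/4; 1/2; 1 } -> simplest 3337/16384

3337/16384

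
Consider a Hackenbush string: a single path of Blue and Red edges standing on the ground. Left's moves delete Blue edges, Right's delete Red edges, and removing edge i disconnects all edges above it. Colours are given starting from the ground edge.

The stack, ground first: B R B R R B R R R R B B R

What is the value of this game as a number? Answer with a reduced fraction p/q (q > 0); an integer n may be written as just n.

2317/4096

g(B) = { 0 | (no moves) } ⇒ 1
g(BR) = { 0 | 1 } ⇒ 1/2
g(BRB) = { 0,1/2 | 1 } ⇒ 3/4
g(BRBR) = { 0,1/2 | 3/4,1 } ⇒ 5/8
g(BRBRR) = { 0,1/2 | 5/8,3/4,1 } ⇒ 9/16
g(BRBRRB) = { 0,1/2,9/16 | 5/8,3/4,1 } ⇒ 19/32
g(BRBRRBR) = { 0,1/2,9/16 | 19/32,5/8,3/4,1 } ⇒ 37/64
g(BRBRRBRR) = { 0,1/2,9/16 | 37/64,19/32,5/8,3/4,1 } ⇒ 73/128
g(BRBRRBRRR) = { 0,1/2,9/16 | 73/128,37/64,19/32,5/8,3/4,1 } ⇒ 145/256
g(BRBRRBRRRR) = { 0,1/2,9/16 | 145/256,73/128,37/64,19/32,5/8,3/4,1 } ⇒ 289/512
g(BRBRRBRRRRB) = { 0,1/2,9/16,289/512 | 145/256,73/128,37/64,19/32,5/8,3/4,1 } ⇒ 579/1024
g(BRBRRBRRRRBB) = { 0,1/2,9/16,289/512,579/1024 | 145/256,73/128,37/64,19/32,5/8,3/4,1 } ⇒ 1159/2048
g(BRBRRBRRRRBBR) = { 0,1/2,9/16,289/512,579/1024 | 1159/2048,145/256,73/128,37/64,19/32,5/8,3/4,1 } ⇒ 2317/4096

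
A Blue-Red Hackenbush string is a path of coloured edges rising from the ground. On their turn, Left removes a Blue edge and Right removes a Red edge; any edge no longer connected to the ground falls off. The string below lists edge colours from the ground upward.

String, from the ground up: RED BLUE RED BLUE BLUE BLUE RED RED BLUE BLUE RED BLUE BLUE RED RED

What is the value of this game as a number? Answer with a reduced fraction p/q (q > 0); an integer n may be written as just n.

-8999/16384

v_1 [R]  L=[]  R=[0]  ⇒ -1
v_2 [RB]  L=[-1]  R=[0]  ⇒ -1/2
v_3 [RBR]  L=[-1]  R=[-1/2, 0]  ⇒ -3/4
v_4 [RBRB]  L=[-1, -3/4]  R=[-1/2, 0]  ⇒ -5/8
v_5 [RBRBB]  L=[-1, -3/4, -5/8]  R=[-1/2, 0]  ⇒ -9/16
v_6 [RBRBBB]  L=[-1, -3/4, -5/8, -9/16]  R=[-1/2, 0]  ⇒ -17/32
v_7 [RBRBBBR]  L=[-1, -3/4, -5/8, -9/16]  R=[-17/32, -1/2, 0]  ⇒ -35/64
v_8 [RBRBBBRR]  L=[-1, -3/4, -5/8, -9/16]  R=[-35/64, -17/32, -1/2, 0]  ⇒ -71/128
v_9 [RBRBBBRRB]  L=[-1, -3/4, -5/8, -9/16, -71/128]  R=[-35/64, -17/32, -1/2, 0]  ⇒ -141/256
v_10 [RBRBBBRRBB]  L=[-1, -3/4, -5/8, -9/16, -71/128, -141/256]  R=[-35/64, -17/32, -1/2, 0]  ⇒ -281/512
v_11 [RBRBBBRRBBR]  L=[-1, -3/4, -5/8, -9/16, -71/128, -141/256]  R=[-281/512, -35/64, -17/32, -1/2, 0]  ⇒ -563/1024
v_12 [RBRBBBRRBBRB]  L=[-1, -3/4, -5/8, -9/16, -71/128, -141/256, -563/1024]  R=[-281/512, -35/64, -17/32, -1/2, 0]  ⇒ -1125/2048
v_13 [RBRBBBRRBBRBB]  L=[-1, -3/4, -5/8, -9/16, -71/128, -141/256, -563/1024, -1125/2048]  R=[-281/512, -35/64, -17/32, -1/2, 0]  ⇒ -2249/4096
v_14 [RBRBBBRRBBRBBR]  L=[-1, -3/4, -5/8, -9/16, -71/128, -141/256, -563/1024, -1125/2048]  R=[-2249/4096, -281/512, -35/64, -17/32, -1/2, 0]  ⇒ -4499/8192
v_15 [RBRBBBRRBBRBBRR]  L=[-1, -3/4, -5/8, -9/16, -71/128, -141/256, -563/1024, -1125/2048]  R=[-4499/8192, -2249/4096, -281/512, -35/64, -17/32, -1/2, 0]  ⇒ -8999/16384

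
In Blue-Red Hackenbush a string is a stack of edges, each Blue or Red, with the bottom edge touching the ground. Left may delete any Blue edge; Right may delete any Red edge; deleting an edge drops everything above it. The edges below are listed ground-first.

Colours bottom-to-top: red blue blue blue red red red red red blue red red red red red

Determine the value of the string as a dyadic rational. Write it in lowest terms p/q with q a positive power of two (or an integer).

val_1 [r]  L=[∅]  R=[0]  gives -1
val_2 [rb]  L=[-1]  R=[0]  gives -1/2
val_3 [rbb]  L=[-1, -1/2]  R=[0]  gives -1/4
val_4 [rbbb]  L=[-1, -1/2, -1/4]  R=[0]  gives -1/8
val_5 [rbbbr]  L=[-1, -1/2, -1/4]  R=[-1/8, 0]  gives -3/16
val_6 [rbbbrr]  L=[-1, -1/2, -1/4]  R=[-3/16, -1/8, 0]  gives -7/32
val_7 [rbbbrrr]  L=[-1, -1/2, -1/4]  R=[-7/32, -3/16, -1/8, 0]  gives -15/64
val_8 [rbbbrrrr]  L=[-1, -1/2, -1/4]  R=[-15/64, -7/32, -3/16, -1/8, 0]  gives -31/128
val_9 [rbbbrrrrr]  L=[-1, -1/2, -1/4]  R=[-31/128, -15/64, -7/32, -3/16, -1/8, 0]  gives -63/256
val_10 [rbbbrrrrrb]  L=[-1, -1/2, -1/4, -63/256]  R=[-31/128, -15/64, -7/32, -3/16, -1/8, 0]  gives -125/512
val_11 [rbbbrrrrrbr]  L=[-1, -1/2, -1/4, -63/256]  R=[-125/512, -31/128, -15/64, -7/32, -3/16, -1/8, 0]  gives -251/1024
val_12 [rbbbrrrrrbrr]  L=[-1, -1/2, -1/4, -63/256]  R=[-251/1024, -125/512, -31/128, -15/64, -7/32, -3/16, -1/8, 0]  gives -503/2048
val_13 [rbbbrrrrrbrrr]  L=[-1, -1/2, -1/4, -63/256]  R=[-503/2048, -251/1024, -125/512, -31/128, -15/64, -7/32, -3/16, -1/8, 0]  gives -1007/4096
val_14 [rbbbrrrrrbrrrr]  L=[-1, -1/2, -1/4, -63/256]  R=[-1007/4096, -503/2048, -251/1024, -125/512, -31/128, -15/64, -7/32, -3/16, -1/8, 0]  gives -2015/8192
val_15 [rbbbrrrrrbrrrrr]  L=[-1, -1/2, -1/4, -63/256]  R=[-2015/8192, -1007/4096, -503/2048, -251/1024, -125/512, -31/128, -15/64, -7/32, -3/16, -1/8, 0]  gives -4031/16384

-4031/16384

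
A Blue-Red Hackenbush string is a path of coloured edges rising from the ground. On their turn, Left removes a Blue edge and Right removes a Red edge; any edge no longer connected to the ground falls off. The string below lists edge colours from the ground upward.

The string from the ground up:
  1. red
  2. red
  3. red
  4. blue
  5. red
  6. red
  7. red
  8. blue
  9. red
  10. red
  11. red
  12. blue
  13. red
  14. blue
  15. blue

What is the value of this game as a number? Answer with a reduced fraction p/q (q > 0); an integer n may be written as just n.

Build val(s[:k]) for k = 1..15, string s = red red red blue red red red blue red red red blue red blue blue.
1 of 15 · r · max L −∞ · min R 0 -> -1
2 of 15 · rr · max L −∞ · min R -1 -> -2
3 of 15 · rrr · max L −∞ · min R -2 -> -3
4 of 15 · rrrb · max L -3 · min R -2 -> -5/2
5 of 15 · rrrbr · max L -3 · min R -5/2 -> -11/4
6 of 15 · rrrbrr · max L -3 · min R -11/4 -> -23/8
7 of 15 · rrrbrrr · max L -3 · min R -23/8 -> -47/16
8 of 15 · rrrbrrrb · max L -47/16 · min R -23/8 -> -93/32
9 of 15 · rrrbrrrbr · max L -47/16 · min R -93/32 -> -187/64
10 of 15 · rrrbrrrbrr · max L -47/16 · min R -187/64 -> -375/128
11 of 15 · rrrbrrrbrrr · max L -47/16 · min R -375/128 -> -751/256
12 of 15 · rrrbrrrbrrrb · max L -751/256 · min R -375/128 -> -1501/512
13 of 15 · rrrbrrrbrrrbr · max L -751/256 · min R -1501/512 -> -3003/1024
14 of 15 · rrrbrrrbrrrbrb · max L -3003/1024 · min R -1501/512 -> -6005/2048
15 of 15 · rrrbrrrbrrrbrbb · max L -6005/2048 · min R -1501/512 -> -12009/4096

-12009/4096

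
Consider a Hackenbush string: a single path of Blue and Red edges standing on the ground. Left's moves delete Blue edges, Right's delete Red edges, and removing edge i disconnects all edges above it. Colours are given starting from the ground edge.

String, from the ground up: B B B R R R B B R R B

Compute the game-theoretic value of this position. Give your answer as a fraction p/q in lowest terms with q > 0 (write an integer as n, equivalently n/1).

Recurse on prefixes of the 11-edge string B B B R R R B B R R B:
step 1: add B to get B; options L={ 0 } R={ — } = 1
step 2: add B to get BB; options L={ 0; 1 } R={ — } = 2
step 3: add B to get BBB; options L={ 0; 1; 2 } R={ — } = 3
step 4: add R to get BBBR; options L={ 0; 1; 2 } R={ 3 } = 5/2
step 5: add R to get BBBRR; options L={ 0; 1; 2 } R={ 5/2; 3 } = 9/4
step 6: add R to get BBBRRR; options L={ 0; 1; 2 } R={ 9/4; 5/2; 3 } = 17/8
step 7: add B to get BBBRRRB; options L={ 0; 1; 2; 17/8 } R={ 9/4; 5/2; 3 } = 35/16
step 8: add B to get BBBRRRBB; options L={ 0; 1; 2; 17/8; 35/16 } R={ 9/4; 5/2; 3 } = 71/32
step 9: add R to get BBBRRRBBR; options L={ 0; 1; 2; 17/8; 35/16 } R={ 71/32; 9/4; 5/2; 3 } = 141/64
step 10: add R to get BBBRRRBBRR; options L={ 0; 1; 2; 17/8; 35/16 } R={ 141/64; 71/32; 9/4; 5/2; 3 } = 281/128
step 11: add B to get BBBRRRBBRRB; options L={ 0; 1; 2; 17/8; 35/16; 281/128 } R={ 141/64; 71/32; 9/4; 5/2; 3 } = 563/256

563/256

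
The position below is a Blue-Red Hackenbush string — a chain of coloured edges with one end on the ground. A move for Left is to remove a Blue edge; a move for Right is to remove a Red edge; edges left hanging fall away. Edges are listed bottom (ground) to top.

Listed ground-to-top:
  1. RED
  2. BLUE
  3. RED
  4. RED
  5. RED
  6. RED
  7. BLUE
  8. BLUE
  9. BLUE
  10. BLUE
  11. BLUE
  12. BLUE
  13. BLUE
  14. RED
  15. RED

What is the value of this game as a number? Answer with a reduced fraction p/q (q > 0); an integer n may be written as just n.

-15367/16384

R: Left { ∅ }, Right { 0 } so simplest -1
RB: Left { -1 }, Right { 0 } so simplest -1/2
RBR: Left { -1 }, Right { -1/2 0 } so simplest -3/4
RBRR: Left { -1 }, Right { -3/4 -1/2 0 } so simplest -7/8
RBRRR: Left { -1 }, Right { -7/8 -3/4 -1/2 0 } so simplest -15/16
RBRRRR: Left { -1 }, Right { -15/16 -7/8 -3/4 -1/2 0 } so simplest -31/32
RBRRRRB: Left { -1 -31/32 }, Right { -15/16 -7/8 -3/4 -1/2 0 } so simplest -61/64
RBRRRRBB: Left { -1 -31/32 -61/64 }, Right { -15/16 -7/8 -3/4 -1/2 0 } so simplest -121/128
RBRRRRBBB: Left { -1 -31/32 -61/64 -121/128 }, Right { -15/16 -7/8 -3/4 -1/2 0 } so simplest -241/256
RBRRRRBBBB: Left { -1 -31/32 -61/64 -121/128 -241/256 }, Right { -15/16 -7/8 -3/4 -1/2 0 } so simplest -481/512
RBRRRRBBBBB: Left { -1 -31/32 -61/64 -121/128 -241/256 -481/512 }, Right { -15/16 -7/8 -3/4 -1/2 0 } so simplest -961/1024
RBRRRRBBBBBB: Left { -1 -31/32 -61/64 -121/128 -241/256 -481/512 -961/1024 }, Right { -15/16 -7/8 -3/4 -1/2 0 } so simplest -1921/2048
RBRRRRBBBBBBB: Left { -1 -31/32 -61/64 -121/128 -241/256 -481/512 -961/1024 -1921/2048 }, Right { -15/16 -7/8 -3/4 -1/2 0 } so simplest -3841/4096
RBRRRRBBBBBBBR: Left { -1 -31/32 -61/64 -121/128 -241/256 -481/512 -961/1024 -1921/2048 }, Right { -3841/4096 -15/16 -7/8 -3/4 -1/2 0 } so simplest -7683/8192
RBRRRRBBBBBBBRR: Left { -1 -31/32 -61/64 -121/128 -241/256 -481/512 -961/1024 -1921/2048 }, Right { -7683/8192 -3841/4096 -15/16 -7/8 -3/4 -1/2 0 } so simplest -15367/16384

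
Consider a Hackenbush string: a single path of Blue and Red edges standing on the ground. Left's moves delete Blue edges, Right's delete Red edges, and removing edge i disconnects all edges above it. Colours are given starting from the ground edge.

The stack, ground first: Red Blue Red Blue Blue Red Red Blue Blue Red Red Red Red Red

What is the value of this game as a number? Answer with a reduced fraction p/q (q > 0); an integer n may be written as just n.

Recurse on prefixes of the 14-edge string Red Blue Red Blue Blue Red Red Blue Blue Red Red Red Red Red:
v_1 [R]  L=[∅]  R=[0]  -> -1
v_2 [RB]  L=[-1]  R=[0]  -> -1/2
v_3 [RBR]  L=[-1]  R=[-1/2 0]  -> -3/4
v_4 [RBRB]  L=[-1 -3/4]  R=[-1/2 0]  -> -5/8
v_5 [RBRBB]  L=[-1 -3/4 -5/8]  R=[-1/2 0]  -> -9/16
v_6 [RBRBBR]  L=[-1 -3/4 -5/8]  R=[-9/16 -1/2 0]  -> -19/32
v_7 [RBRBBRR]  L=[-1 -3/4 -5/8]  R=[-19/32 -9/16 -1/2 0]  -> -39/64
v_8 [RBRBBRRB]  L=[-1 -3/4 -5/8 -39/64]  R=[-19/32 -9/16 -1/2 0]  -> -77/128
v_9 [RBRBBRRBB]  L=[-1 -3/4 -5/8 -39/64 -77/128]  R=[-19/32 -9/16 -1/2 0]  -> -153/256
v_10 [RBRBBRRBBR]  L=[-1 -3/4 -5/8 -39/64 -77/128]  R=[-153/256 -19/32 -9/16 -1/2 0]  -> -307/512
v_11 [RBRBBRRBBRR]  L=[-1 -3/4 -5/8 -39/64 -77/128]  R=[-307/512 -153/256 -19/32 -9/16 -1/2 0]  -> -615/1024
v_12 [RBRBBRRBBRRR]  L=[-1 -3/4 -5/8 -39/64 -77/128]  R=[-615/1024 -307/512 -153/256 -19/32 -9/16 -1/2 0]  -> -1231/2048
v_13 [RBRBBRRBBRRRR]  L=[-1 -3/4 -5/8 -39/64 -77/128]  R=[-1231/2048 -615/1024 -307/512 -153/256 -19/32 -9/16 -1/2 0]  -> -2463/4096
v_14 [RBRBBRRBBRRRRR]  L=[-1 -3/4 -5/8 -39/64 -77/128]  R=[-2463/4096 -1231/2048 -615/1024 -307/512 -153/256 -19/32 -9/16 -1/2 0]  -> -4927/8192

-4927/8192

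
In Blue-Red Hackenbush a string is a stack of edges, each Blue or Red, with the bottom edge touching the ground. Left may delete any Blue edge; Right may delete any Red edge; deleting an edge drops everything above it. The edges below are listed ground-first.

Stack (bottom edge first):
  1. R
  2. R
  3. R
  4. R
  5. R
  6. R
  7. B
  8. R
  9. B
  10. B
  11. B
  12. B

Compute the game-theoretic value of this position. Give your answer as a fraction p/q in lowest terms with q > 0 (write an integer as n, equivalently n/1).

-353/64

Prefix values for R R R R R R B R B B B B via {L|R} + simplicity:
R: Left { (no moves) }, Right { 0 } ⇒ simplest -1
RR: Left { (no moves) }, Right { -1; 0 } ⇒ simplest -2
RRR: Left { (no moves) }, Right { -2; -1; 0 } ⇒ simplest -3
RRRR: Left { (no moves) }, Right { -3; -2; -1; 0 } ⇒ simplest -4
RRRRR: Left { (no moves) }, Right { -4; -3; -2; -1; 0 } ⇒ simplest -5
RRRRRR: Left { (no moves) }, Right { -5; -4; -3; -2; -1; 0 } ⇒ simplest -6
RRRRRRB: Left { -6 }, Right { -5; -4; -3; -2; -1; 0 } ⇒ simplest -11/2
RRRRRRBR: Left { -6 }, Right { -11/2; -5; -4; -3; -2; -1; 0 } ⇒ simplest -23/4
RRRRRRBRB: Left { -6; -23/4 }, Right { -11/2; -5; -4; -3; -2; -1; 0 } ⇒ simplest -45/8
RRRRRRBRBB: Left { -6; -23/4; -45/8 }, Right { -11/2; -5; -4; -3; -2; -1; 0 } ⇒ simplest -89/16
RRRRRRBRBBB: Left { -6; -23/4; -45/8; -89/16 }, Right { -11/2; -5; -4; -3; -2; -1; 0 } ⇒ simplest -177/32
RRRRRRBRBBBB: Left { -6; -23/4; -45/8; -89/16; -177/32 }, Right { -11/2; -5; -4; -3; -2; -1; 0 } ⇒ simplest -353/64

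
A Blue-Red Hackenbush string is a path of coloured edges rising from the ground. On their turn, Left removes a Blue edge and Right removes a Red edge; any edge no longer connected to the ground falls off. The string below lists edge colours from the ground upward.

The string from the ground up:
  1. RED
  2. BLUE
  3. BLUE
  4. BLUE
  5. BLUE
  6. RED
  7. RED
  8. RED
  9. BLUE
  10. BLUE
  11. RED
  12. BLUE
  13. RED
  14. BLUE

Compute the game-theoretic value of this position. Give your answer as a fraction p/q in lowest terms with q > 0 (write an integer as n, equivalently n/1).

-917/8192

edge 1 of 14 (RED): { ∅ | 0 } -> -1
edge 2 of 14 (BLUE): { -1 | 0 } -> -1/2
edge 3 of 14 (BLUE): { -1,-1/2 | 0 } -> -1/4
edge 4 of 14 (BLUE): { -1,-1/2,-1/4 | 0 } -> -1/8
edge 5 of 14 (BLUE): { -1,-1/2,-1/4,-1/8 | 0 } -> -1/16
edge 6 of 14 (RED): { -1,-1/2,-1/4,-1/8 | -1/16,0 } -> -3/32
edge 7 of 14 (RED): { -1,-1/2,-1/4,-1/8 | -3/32,-1/16,0 } -> -7/64
edge 8 of 14 (RED): { -1,-1/2,-1/4,-1/8 | -7/64,-3/32,-1/16,0 } -> -15/128
edge 9 of 14 (BLUE): { -1,-1/2,-1/4,-1/8,-15/128 | -7/64,-3/32,-1/16,0 } -> -29/256
edge 10 of 14 (BLUE): { -1,-1/2,-1/4,-1/8,-15/128,-29/256 | -7/64,-3/32,-1/16,0 } -> -57/512
edge 11 of 14 (RED): { -1,-1/2,-1/4,-1/8,-15/128,-29/256 | -57/512,-7/64,-3/32,-1/16,0 } -> -115/1024
edge 12 of 14 (BLUE): { -1,-1/2,-1/4,-1/8,-15/128,-29/256,-115/1024 | -57/512,-7/64,-3/32,-1/16,0 } -> -229/2048
edge 13 of 14 (RED): { -1,-1/2,-1/4,-1/8,-15/128,-29/256,-115/1024 | -229/2048,-57/512,-7/64,-3/32,-1/16,0 } -> -459/4096
edge 14 of 14 (BLUE): { -1,-1/2,-1/4,-1/8,-15/128,-29/256,-115/1024,-459/4096 | -229/2048,-57/512,-7/64,-3/32,-1/16,0 } -> -917/8192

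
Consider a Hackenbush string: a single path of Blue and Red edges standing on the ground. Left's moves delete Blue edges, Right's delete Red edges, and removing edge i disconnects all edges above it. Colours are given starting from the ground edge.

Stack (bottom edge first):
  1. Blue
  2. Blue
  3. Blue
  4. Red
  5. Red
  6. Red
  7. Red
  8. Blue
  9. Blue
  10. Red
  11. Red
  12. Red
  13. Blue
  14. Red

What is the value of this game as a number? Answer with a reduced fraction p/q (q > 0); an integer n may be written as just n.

4293/2048

B: Left { 0 }, Right { none } => simplest 1
BB: Left { 0,1 }, Right { none } => simplest 2
BBB: Left { 0,1,2 }, Right { none } => simplest 3
BBBR: Left { 0,1,2 }, Right { 3 } => simplest 5/2
BBBRR: Left { 0,1,2 }, Right { 5/2,3 } => simplest 9/4
BBBRRR: Left { 0,1,2 }, Right { 9/4,5/2,3 } => simplest 17/8
BBBRRRR: Left { 0,1,2 }, Right { 17/8,9/4,5/2,3 } => simplest 33/16
BBBRRRRB: Left { 0,1,2,33/16 }, Right { 17/8,9/4,5/2,3 } => simplest 67/32
BBBRRRRBB: Left { 0,1,2,33/16,67/32 }, Right { 17/8,9/4,5/2,3 } => simplest 135/64
BBBRRRRBBR: Left { 0,1,2,33/16,67/32 }, Right { 135/64,17/8,9/4,5/2,3 } => simplest 269/128
BBBRRRRBBRR: Left { 0,1,2,33/16,67/32 }, Right { 269/128,135/64,17/8,9/4,5/2,3 } => simplest 537/256
BBBRRRRBBRRR: Left { 0,1,2,33/16,67/32 }, Right { 537/256,269/128,135/64,17/8,9/4,5/2,3 } => simplest 1073/512
BBBRRRRBBRRRB: Left { 0,1,2,33/16,67/32,1073/512 }, Right { 537/256,269/128,135/64,17/8,9/4,5/2,3 } => simplest 2147/1024
BBBRRRRBBRRRBR: Left { 0,1,2,33/16,67/32,1073/512 }, Right { 2147/1024,537/256,269/128,135/64,17/8,9/4,5/2,3 } => simplest 4293/2048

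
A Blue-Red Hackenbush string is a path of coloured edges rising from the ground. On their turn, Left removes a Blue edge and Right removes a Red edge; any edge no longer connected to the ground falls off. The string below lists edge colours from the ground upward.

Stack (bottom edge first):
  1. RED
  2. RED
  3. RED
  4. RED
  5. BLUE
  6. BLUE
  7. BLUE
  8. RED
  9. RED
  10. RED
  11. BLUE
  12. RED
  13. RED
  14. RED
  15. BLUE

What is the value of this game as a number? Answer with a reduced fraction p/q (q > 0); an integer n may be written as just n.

-6621/2048

Build g(s[:k]) for k = 1..15, string s = RED RED RED RED BLUE BLUE BLUE RED RED RED BLUE RED RED RED BLUE.
edge 1 of 15 (RED): { — | 0 } → -1
edge 2 of 15 (RED): { — | -1, 0 } → -2
edge 3 of 15 (RED): { — | -2, -1, 0 } → -3
edge 4 of 15 (RED): { — | -3, -2, -1, 0 } → -4
edge 5 of 15 (BLUE): { -4 | -3, -2, -1, 0 } → -7/2
edge 6 of 15 (BLUE): { -4, -7/2 | -3, -2, -1, 0 } → -13/4
edge 7 of 15 (BLUE): { -4, -7/2, -13/4 | -3, -2, -1, 0 } → -25/8
edge 8 of 15 (RED): { -4, -7/2, -13/4 | -25/8, -3, -2, -1, 0 } → -51/16
edge 9 of 15 (RED): { -4, -7/2, -13/4 | -51/16, -25/8, -3, -2, -1, 0 } → -103/32
edge 10 of 15 (RED): { -4, -7/2, -13/4 | -103/32, -51/16, -25/8, -3, -2, -1, 0 } → -207/64
edge 11 of 15 (BLUE): { -4, -7/2, -13/4, -207/64 | -103/32, -51/16, -25/8, -3, -2, -1, 0 } → -413/128
edge 12 of 15 (RED): { -4, -7/2, -13/4, -207/64 | -413/128, -103/32, -51/16, -25/8, -3, -2, -1, 0 } → -827/256
edge 13 of 15 (RED): { -4, -7/2, -13/4, -207/64 | -827/256, -413/128, -103/32, -51/16, -25/8, -3, -2, -1, 0 } → -1655/512
edge 14 of 15 (RED): { -4, -7/2, -13/4, -207/64 | -1655/512, -827/256, -413/128, -103/32, -51/16, -25/8, -3, -2, -1, 0 } → -3311/1024
edge 15 of 15 (BLUE): { -4, -7/2, -13/4, -207/64, -3311/1024 | -1655/512, -827/256, -413/128, -103/32, -51/16, -25/8, -3, -2, -1, 0 } → -6621/2048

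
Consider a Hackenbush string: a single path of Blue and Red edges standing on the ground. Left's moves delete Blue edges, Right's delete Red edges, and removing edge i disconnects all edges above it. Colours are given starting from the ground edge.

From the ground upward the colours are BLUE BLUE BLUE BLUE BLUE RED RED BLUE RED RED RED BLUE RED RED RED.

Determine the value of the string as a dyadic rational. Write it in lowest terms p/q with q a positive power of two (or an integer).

step 1: add BLUE to get B; options L={ 0 } R={ · } → 1
step 2: add BLUE to get BB; options L={ 0, 1 } R={ · } → 2
step 3: add BLUE to get BBB; options L={ 0, 1, 2 } R={ · } → 3
step 4: add BLUE to get BBBB; options L={ 0, 1, 2, 3 } R={ · } → 4
step 5: add BLUE to get BBBBB; options L={ 0, 1, 2, 3, 4 } R={ · } → 5
step 6: add RED to get BBBBBR; options L={ 0, 1, 2, 3, 4 } R={ 5 } → 9/2
step 7: add RED to get BBBBBRR; options L={ 0, 1, 2, 3, 4 } R={ 9/2, 5 } → 17/4
step 8: add BLUE to get BBBBBRRB; options L={ 0, 1, 2, 3, 4, 17/4 } R={ 9/2, 5 } → 35/8
step 9: add RED to get BBBBBRRBR; options L={ 0, 1, 2, 3, 4, 17/4 } R={ 35/8, 9/2, 5 } → 69/16
step 10: add RED to get BBBBBRRBRR; options L={ 0, 1, 2, 3, 4, 17/4 } R={ 69/16, 35/8, 9/2, 5 } → 137/32
step 11: add RED to get BBBBBRRBRRR; options L={ 0, 1, 2, 3, 4, 17/4 } R={ 137/32, 69/16, 35/8, 9/2, 5 } → 273/64
step 12: add BLUE to get BBBBBRRBRRRB; options L={ 0, 1, 2, 3, 4, 17/4, 273/64 } R={ 137/32, 69/16, 35/8, 9/2, 5 } → 547/128
step 13: add RED to get BBBBBRRBRRRBR; options L={ 0, 1, 2, 3, 4, 17/4, 273/64 } R={ 547/128, 137/32, 69/16, 35/8, 9/2, 5 } → 1093/256
step 14: add RED to get BBBBBRRBRRRBRR; options L={ 0, 1, 2, 3, 4, 17/4, 273/64 } R={ 1093/256, 547/128, 137/32, 69/16, 35/8, 9/2, 5 } → 2185/512
step 15: add RED to get BBBBBRRBRRRBRRR; options L={ 0, 1, 2, 3, 4, 17/4, 273/64 } R={ 2185/512, 1093/256, 547/128, 137/32, 69/16, 35/8, 9/2, 5 } → 4369/1024

4369/1024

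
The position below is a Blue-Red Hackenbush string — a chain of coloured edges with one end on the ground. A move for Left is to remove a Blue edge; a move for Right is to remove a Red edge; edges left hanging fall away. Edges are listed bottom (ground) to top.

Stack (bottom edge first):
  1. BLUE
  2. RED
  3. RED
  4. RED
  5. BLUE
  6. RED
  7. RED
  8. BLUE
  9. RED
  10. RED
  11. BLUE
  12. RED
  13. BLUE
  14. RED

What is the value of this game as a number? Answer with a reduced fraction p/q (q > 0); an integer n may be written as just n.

Build value(s[:k]) for k = 1..14, string s = BLUE RED RED RED BLUE RED RED BLUE RED RED BLUE RED BLUE RED.
1 of 14 · B · max L 0 · min R +∞ = 1
2 of 14 · BR · max L 0 · min R 1 = 1/2
3 of 14 · BRR · max L 0 · min R 1/2 = 1/4
4 of 14 · BRRR · max L 0 · min R 1/4 = 1/8
5 of 14 · BRRRB · max L 1/8 · min R 1/4 = 3/16
6 of 14 · BRRRBR · max L 1/8 · min R 3/16 = 5/32
7 of 14 · BRRRBRR · max L 1/8 · min R 5/32 = 9/64
8 of 14 · BRRRBRRB · max L 9/64 · min R 5/32 = 19/128
9 of 14 · BRRRBRRBR · max L 9/64 · min R 19/128 = 37/256
10 of 14 · BRRRBRRBRR · max L 9/64 · min R 37/256 = 73/512
11 of 14 · BRRRBRRBRRB · max L 73/512 · min R 37/256 = 147/1024
12 of 14 · BRRRBRRBRRBR · max L 73/512 · min R 147/1024 = 293/2048
13 of 14 · BRRRBRRBRRBRB · max L 293/2048 · min R 147/1024 = 587/4096
14 of 14 · BRRRBRRBRRBRBR · max L 293/2048 · min R 587/4096 = 1173/8192

1173/8192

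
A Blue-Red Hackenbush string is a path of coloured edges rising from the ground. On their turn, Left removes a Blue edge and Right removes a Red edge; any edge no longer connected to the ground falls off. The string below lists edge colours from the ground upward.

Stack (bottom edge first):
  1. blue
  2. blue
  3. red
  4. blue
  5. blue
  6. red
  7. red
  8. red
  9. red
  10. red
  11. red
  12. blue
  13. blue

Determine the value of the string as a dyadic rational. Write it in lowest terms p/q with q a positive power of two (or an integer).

3591/2048

Recurse on prefixes of the 13-edge string blue blue red blue blue red red red red red red blue blue:
b: Left { 0 }, Right { · } — simplest 1
bb: Left { 0 1 }, Right { · } — simplest 2
bbr: Left { 0 1 }, Right { 2 } — simplest 3/2
bbrb: Left { 0 1 3/2 }, Right { 2 } — simplest 7/4
bbrbb: Left { 0 1 3/2 7/4 }, Right { 2 } — simplest 15/8
bbrbbr: Left { 0 1 3/2 7/4 }, Right { 15/8 2 } — simplest 29/16
bbrbbrr: Left { 0 1 3/2 7/4 }, Right { 29/16 15/8 2 } — simplest 57/32
bbrbbrrr: Left { 0 1 3/2 7/4 }, Right { 57/32 29/16 15/8 2 } — simplest 113/64
bbrbbrrrr: Left { 0 1 3/2 7/4 }, Right { 113/64 57/32 29/16 15/8 2 } — simplest 225/128
bbrbbrrrrr: Left { 0 1 3/2 7/4 }, Right { 225/128 113/64 57/32 29/16 15/8 2 } — simplest 449/256
bbrbbrrrrrr: Left { 0 1 3/2 7/4 }, Right { 449/256 225/128 113/64 57/32 29/16 15/8 2 } — simplest 897/512
bbrbbrrrrrrb: Left { 0 1 3/2 7/4 897/512 }, Right { 449/256 225/128 113/64 57/32 29/16 15/8 2 } — simplest 1795/1024
bbrbbrrrrrrbb: Left { 0 1 3/2 7/4 897/512 1795/1024 }, Right { 449/256 225/128 113/64 57/32 29/16 15/8 2 } — simplest 3591/2048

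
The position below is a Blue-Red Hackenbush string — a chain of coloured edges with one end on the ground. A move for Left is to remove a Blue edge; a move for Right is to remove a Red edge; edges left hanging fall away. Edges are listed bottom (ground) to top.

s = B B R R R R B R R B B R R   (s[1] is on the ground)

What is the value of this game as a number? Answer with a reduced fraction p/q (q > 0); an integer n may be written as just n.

2201/2048

val_1 [B]  L=[0]  R=[]  -> 1
val_2 [BB]  L=[0, 1]  R=[]  -> 2
val_3 [BBR]  L=[0, 1]  R=[2]  -> 3/2
val_4 [BBRR]  L=[0, 1]  R=[3/2, 2]  -> 5/4
val_5 [BBRRR]  L=[0, 1]  R=[5/4, 3/2, 2]  -> 9/8
val_6 [BBRRRR]  L=[0, 1]  R=[9/8, 5/4, 3/2, 2]  -> 17/16
val_7 [BBRRRRB]  L=[0, 1, 17/16]  R=[9/8, 5/4, 3/2, 2]  -> 35/32
val_8 [BBRRRRBR]  L=[0, 1, 17/16]  R=[35/32, 9/8, 5/4, 3/2, 2]  -> 69/64
val_9 [BBRRRRBRR]  L=[0, 1, 17/16]  R=[69/64, 35/32, 9/8, 5/4, 3/2, 2]  -> 137/128
val_10 [BBRRRRBRRB]  L=[0, 1, 17/16, 137/128]  R=[69/64, 35/32, 9/8, 5/4, 3/2, 2]  -> 275/256
val_11 [BBRRRRBRRBB]  L=[0, 1, 17/16, 137/128, 275/256]  R=[69/64, 35/32, 9/8, 5/4, 3/2, 2]  -> 551/512
val_12 [BBRRRRBRRBBR]  L=[0, 1, 17/16, 137/128, 275/256]  R=[551/512, 69/64, 35/32, 9/8, 5/4, 3/2, 2]  -> 1101/1024
val_13 [BBRRRRBRRBBRR]  L=[0, 1, 17/16, 137/128, 275/256]  R=[1101/1024, 551/512, 69/64, 35/32, 9/8, 5/4, 3/2, 2]  -> 2201/2048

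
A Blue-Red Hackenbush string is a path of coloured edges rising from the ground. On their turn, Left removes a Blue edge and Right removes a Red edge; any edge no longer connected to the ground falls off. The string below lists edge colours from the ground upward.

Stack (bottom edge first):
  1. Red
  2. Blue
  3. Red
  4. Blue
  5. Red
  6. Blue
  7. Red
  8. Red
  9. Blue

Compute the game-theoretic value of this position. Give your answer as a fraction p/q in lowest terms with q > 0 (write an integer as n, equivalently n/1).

Build v(s[:k]) for k = 1..9, string s = Red Blue Red Blue Red Blue Red Red Blue.
v(R) = { — | 0 } → -1
v(RB) = { -1 | 0 } → -1/2
v(RBR) = { -1 | -1/2; 0 } → -3/4
v(RBRB) = { -1; -3/4 | -1/2; 0 } → -5/8
v(RBRBR) = { -1; -3/4 | -5/8; -1/2; 0 } → -11/16
v(RBRBRB) = { -1; -3/4; -11/16 | -5/8; -1/2; 0 } → -21/32
v(RBRBRBR) = { -1; -3/4; -11/16 | -21/32; -5/8; -1/2; 0 } → -43/64
v(RBRBRBRR) = { -1; -3/4; -11/16 | -43/64; -21/32; -5/8; -1/2; 0 } → -87/128
v(RBRBRBRRB) = { -1; -3/4; -11/16; -87/128 | -43/64; -21/32; -5/8; -1/2; 0 } → -173/256

-173/256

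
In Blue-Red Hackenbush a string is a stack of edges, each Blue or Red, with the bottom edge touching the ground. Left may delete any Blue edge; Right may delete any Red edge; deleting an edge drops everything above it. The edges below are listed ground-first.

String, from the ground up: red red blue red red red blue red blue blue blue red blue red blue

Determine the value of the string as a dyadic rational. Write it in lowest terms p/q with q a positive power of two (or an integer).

Recurse on prefixes of the 15-edge string red red blue red red red blue red blue blue blue red blue red blue:
G(r) = { ∅ | 0 } → -1
G(rr) = { ∅ | -1, 0 } → -2
G(rrb) = { -2 | -1, 0 } → -3/2
G(rrbr) = { -2 | -3/2, -1, 0 } → -7/4
G(rrbrr) = { -2 | -7/4, -3/2, -1, 0 } → -15/8
G(rrbrrr) = { -2 | -15/8, -7/4, -3/2, -1, 0 } → -31/16
G(rrbrrrb) = { -2, -31/16 | -15/8, -7/4, -3/2, -1, 0 } → -61/32
G(rrbrrrbr) = { -2, -31/16 | -61/32, -15/8, -7/4, -3/2, -1, 0 } → -123/64
G(rrbrrrbrb) = { -2, -31/16, -123/64 | -61/32, -15/8, -7/4, -3/2, -1, 0 } → -245/128
G(rrbrrrbrbb) = { -2, -31/16, -123/64, -245/128 | -61/32, -15/8, -7/4, -3/2, -1, 0 } → -489/256
G(rrbrrrbrbbb) = { -2, -31/16, -123/64, -245/128, -489/256 | -61/32, -15/8, -7/4, -3/2, -1, 0 } → -977/512
G(rrbrrrbrbbbr) = { -2, -31/16, -123/64, -245/128, -489/256 | -977/512, -61/32, -15/8, -7/4, -3/2, -1, 0 } → -1955/1024
G(rrbrrrbrbbbrb) = { -2, -31/16, -123/64, -245/128, -489/256, -1955/1024 | -977/512, -61/32, -15/8, -7/4, -3/2, -1, 0 } → -3909/2048
G(rrbrrrbrbbbrbr) = { -2, -31/16, -123/64, -245/128, -489/256, -1955/1024 | -3909/2048, -977/512, -61/32, -15/8, -7/4, -3/2, -1, 0 } → -7819/4096
G(rrbrrrbrbbbrbrb) = { -2, -31/16, -123/64, -245/128, -489/256, -1955/1024, -7819/4096 | -3909/2048, -977/512, -61/32, -15/8, -7/4, -3/2, -1, 0 } → -15637/8192

-15637/8192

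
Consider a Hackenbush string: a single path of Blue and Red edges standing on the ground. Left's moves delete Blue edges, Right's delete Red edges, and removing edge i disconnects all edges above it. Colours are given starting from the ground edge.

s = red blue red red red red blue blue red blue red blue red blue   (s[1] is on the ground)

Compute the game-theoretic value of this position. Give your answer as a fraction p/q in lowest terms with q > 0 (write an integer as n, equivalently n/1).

-7765/8192

Prefix values for red blue red red red red blue blue red blue red blue red blue via {L|R} + simplicity:
1 of 14 · r · max L −∞ · min R 0 = -1
2 of 14 · rb · max L -1 · min R 0 = -1/2
3 of 14 · rbr · max L -1 · min R -1/2 = -3/4
4 of 14 · rbrr · max L -1 · min R -3/4 = -7/8
5 of 14 · rbrrr · max L -1 · min R -7/8 = -15/16
6 of 14 · rbrrrr · max L -1 · min R -15/16 = -31/32
7 of 14 · rbrrrrb · max L -31/32 · min R -15/16 = -61/64
8 of 14 · rbrrrrbb · max L -61/64 · min R -15/16 = -121/128
9 of 14 · rbrrrrbbr · max L -61/64 · min R -121/128 = -243/256
10 of 14 · rbrrrrbbrb · max L -243/256 · min R -121/128 = -485/512
11 of 14 · rbrrrrbbrbr · max L -243/256 · min R -485/512 = -971/1024
12 of 14 · rbrrrrbbrbrb · max L -971/1024 · min R -485/512 = -1941/2048
13 of 14 · rbrrrrbbrbrbr · max L -971/1024 · min R -1941/2048 = -3883/4096
14 of 14 · rbrrrrbbrbrbrb · max L -3883/4096 · min R -1941/2048 = -7765/8192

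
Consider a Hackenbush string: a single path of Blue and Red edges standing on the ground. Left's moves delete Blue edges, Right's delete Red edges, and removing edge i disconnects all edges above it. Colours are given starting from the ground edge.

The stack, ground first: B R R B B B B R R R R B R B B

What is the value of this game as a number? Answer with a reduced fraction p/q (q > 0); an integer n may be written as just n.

Recurse on prefixes of the 15-edge string B R R B B B B R R R R B R B B:
B: Left { 0 }, Right { · } — simplest 1
BR: Left { 0 }, Right { 1 } — simplest 1/2
BRR: Left { 0 }, Right { 1/2, 1 } — simplest 1/4
BRRB: Left { 0, 1/4 }, Right { 1/2, 1 } — simplest 3/8
BRRBB: Left { 0, 1/4, 3/8 }, Right { 1/2, 1 } — simplest 7/16
BRRBBB: Left { 0, 1/4, 3/8, 7/16 }, Right { 1/2, 1 } — simplest 15/32
BRRBBBB: Left { 0, 1/4, 3/8, 7/16, 15/32 }, Right { 1/2, 1 } — simplest 31/64
BRRBBBBR: Left { 0, 1/4, 3/8, 7/16, 15/32 }, Right { 31/64, 1/2, 1 } — simplest 61/128
BRRBBBBRR: Left { 0, 1/4, 3/8, 7/16, 15/32 }, Right { 61/128, 31/64, 1/2, 1 } — simplest 121/256
BRRBBBBRRR: Left { 0, 1/4, 3/8, 7/16, 15/32 }, Right { 121/256, 61/128, 31/64, 1/2, 1 } — simplest 241/512
BRRBBBBRRRR: Left { 0, 1/4, 3/8, 7/16, 15/32 }, Right { 241/512, 121/256, 61/128, 31/64, 1/2, 1 } — simplest 481/1024
BRRBBBBRRRRB: Left { 0, 1/4, 3/8, 7/16, 15/32, 481/1024 }, Right { 241/512, 121/256, 61/128, 31/64, 1/2, 1 } — simplest 963/2048
BRRBBBBRRRRBR: Left { 0, 1/4, 3/8, 7/16, 15/32, 481/1024 }, Right { 963/2048, 241/512, 121/256, 61/128, 31/64, 1/2, 1 } — simplest 1925/4096
BRRBBBBRRRRBRB: Left { 0, 1/4, 3/8, 7/16, 15/32, 481/1024, 1925/4096 }, Right { 963/2048, 241/512, 121/256, 61/128, 31/64, 1/2, 1 } — simplest 3851/8192
BRRBBBBRRRRBRBB: Left { 0, 1/4, 3/8, 7/16, 15/32, 481/1024, 1925/4096, 3851/8192 }, Right { 963/2048, 241/512, 121/256, 61/128, 31/64, 1/2, 1 } — simplest 7703/16384

7703/16384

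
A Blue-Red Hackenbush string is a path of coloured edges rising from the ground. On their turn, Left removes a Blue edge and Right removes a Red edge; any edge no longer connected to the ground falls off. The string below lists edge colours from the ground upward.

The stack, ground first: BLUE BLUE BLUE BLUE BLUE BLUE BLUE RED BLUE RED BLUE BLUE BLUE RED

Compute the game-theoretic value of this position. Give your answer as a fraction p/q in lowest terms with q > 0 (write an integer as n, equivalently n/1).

861/128

Build g(s[:k]) for k = 1..14, string s = BLUE BLUE BLUE BLUE BLUE BLUE BLUE RED BLUE RED BLUE BLUE BLUE RED.
g(B) = { 0 |  } gives 1
g(BB) = { 0; 1 |  } gives 2
g(BBB) = { 0; 1; 2 |  } gives 3
g(BBBB) = { 0; 1; 2; 3 |  } gives 4
g(BBBBB) = { 0; 1; 2; 3; 4 |  } gives 5
g(BBBBBB) = { 0; 1; 2; 3; 4; 5 |  } gives 6
g(BBBBBBB) = { 0; 1; 2; 3; 4; 5; 6 |  } gives 7
g(BBBBBBBR) = { 0; 1; 2; 3; 4; 5; 6 | 7 } gives 13/2
g(BBBBBBBRB) = { 0; 1; 2; 3; 4; 5; 6; 13/2 | 7 } gives 27/4
g(BBBBBBBRBR) = { 0; 1; 2; 3; 4; 5; 6; 13/2 | 27/4; 7 } gives 53/8
g(BBBBBBBRBRB) = { 0; 1; 2; 3; 4; 5; 6; 13/2; 53/8 | 27/4; 7 } gives 107/16
g(BBBBBBBRBRBB) = { 0; 1; 2; 3; 4; 5; 6; 13/2; 53/8; 107/16 | 27/4; 7 } gives 215/32
g(BBBBBBBRBRBBB) = { 0; 1; 2; 3; 4; 5; 6; 13/2; 53/8; 107/16; 215/32 | 27/4; 7 } gives 431/64
g(BBBBBBBRBRBBBR) = { 0; 1; 2; 3; 4; 5; 6; 13/2; 53/8; 107/16; 215/32 | 431/64; 27/4; 7 } gives 861/128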